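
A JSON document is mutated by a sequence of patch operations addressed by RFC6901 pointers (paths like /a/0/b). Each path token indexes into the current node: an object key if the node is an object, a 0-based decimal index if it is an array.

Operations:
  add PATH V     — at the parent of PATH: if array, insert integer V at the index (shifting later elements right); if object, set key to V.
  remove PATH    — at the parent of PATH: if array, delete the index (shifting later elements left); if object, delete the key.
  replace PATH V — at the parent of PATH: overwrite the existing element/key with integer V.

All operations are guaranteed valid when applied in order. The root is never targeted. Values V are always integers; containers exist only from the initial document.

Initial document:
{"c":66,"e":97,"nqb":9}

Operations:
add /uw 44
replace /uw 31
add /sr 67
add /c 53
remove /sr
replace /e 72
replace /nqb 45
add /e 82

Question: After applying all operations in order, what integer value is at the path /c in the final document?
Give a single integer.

After op 1 (add /uw 44): {"c":66,"e":97,"nqb":9,"uw":44}
After op 2 (replace /uw 31): {"c":66,"e":97,"nqb":9,"uw":31}
After op 3 (add /sr 67): {"c":66,"e":97,"nqb":9,"sr":67,"uw":31}
After op 4 (add /c 53): {"c":53,"e":97,"nqb":9,"sr":67,"uw":31}
After op 5 (remove /sr): {"c":53,"e":97,"nqb":9,"uw":31}
After op 6 (replace /e 72): {"c":53,"e":72,"nqb":9,"uw":31}
After op 7 (replace /nqb 45): {"c":53,"e":72,"nqb":45,"uw":31}
After op 8 (add /e 82): {"c":53,"e":82,"nqb":45,"uw":31}
Value at /c: 53

Answer: 53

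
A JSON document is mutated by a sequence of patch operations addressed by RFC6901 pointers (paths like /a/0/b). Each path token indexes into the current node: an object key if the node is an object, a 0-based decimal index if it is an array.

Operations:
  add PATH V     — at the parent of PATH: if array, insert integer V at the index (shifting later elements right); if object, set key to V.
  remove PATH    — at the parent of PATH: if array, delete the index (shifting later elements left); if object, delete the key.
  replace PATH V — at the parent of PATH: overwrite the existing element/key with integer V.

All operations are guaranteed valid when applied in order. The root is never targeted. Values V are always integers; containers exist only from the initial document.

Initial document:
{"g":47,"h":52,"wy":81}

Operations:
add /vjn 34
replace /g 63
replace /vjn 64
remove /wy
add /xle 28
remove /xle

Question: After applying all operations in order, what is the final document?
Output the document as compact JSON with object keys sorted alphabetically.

Answer: {"g":63,"h":52,"vjn":64}

Derivation:
After op 1 (add /vjn 34): {"g":47,"h":52,"vjn":34,"wy":81}
After op 2 (replace /g 63): {"g":63,"h":52,"vjn":34,"wy":81}
After op 3 (replace /vjn 64): {"g":63,"h":52,"vjn":64,"wy":81}
After op 4 (remove /wy): {"g":63,"h":52,"vjn":64}
After op 5 (add /xle 28): {"g":63,"h":52,"vjn":64,"xle":28}
After op 6 (remove /xle): {"g":63,"h":52,"vjn":64}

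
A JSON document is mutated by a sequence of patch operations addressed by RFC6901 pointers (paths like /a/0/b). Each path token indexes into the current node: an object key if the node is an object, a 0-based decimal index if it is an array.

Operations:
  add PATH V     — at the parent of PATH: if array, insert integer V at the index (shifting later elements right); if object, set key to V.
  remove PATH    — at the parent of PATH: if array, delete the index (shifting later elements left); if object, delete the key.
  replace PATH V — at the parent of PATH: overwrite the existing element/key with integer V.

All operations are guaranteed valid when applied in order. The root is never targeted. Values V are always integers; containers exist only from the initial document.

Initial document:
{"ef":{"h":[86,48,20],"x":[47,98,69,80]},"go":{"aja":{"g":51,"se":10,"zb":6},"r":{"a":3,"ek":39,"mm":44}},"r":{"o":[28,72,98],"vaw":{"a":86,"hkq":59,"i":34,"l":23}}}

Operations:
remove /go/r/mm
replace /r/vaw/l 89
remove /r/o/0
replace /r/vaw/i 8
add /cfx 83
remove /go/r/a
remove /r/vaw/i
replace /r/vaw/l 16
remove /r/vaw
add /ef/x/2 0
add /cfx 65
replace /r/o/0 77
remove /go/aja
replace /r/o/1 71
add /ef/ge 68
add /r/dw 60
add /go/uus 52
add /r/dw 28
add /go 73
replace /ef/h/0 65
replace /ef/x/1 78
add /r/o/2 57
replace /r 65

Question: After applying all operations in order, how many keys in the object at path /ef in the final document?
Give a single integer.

Answer: 3

Derivation:
After op 1 (remove /go/r/mm): {"ef":{"h":[86,48,20],"x":[47,98,69,80]},"go":{"aja":{"g":51,"se":10,"zb":6},"r":{"a":3,"ek":39}},"r":{"o":[28,72,98],"vaw":{"a":86,"hkq":59,"i":34,"l":23}}}
After op 2 (replace /r/vaw/l 89): {"ef":{"h":[86,48,20],"x":[47,98,69,80]},"go":{"aja":{"g":51,"se":10,"zb":6},"r":{"a":3,"ek":39}},"r":{"o":[28,72,98],"vaw":{"a":86,"hkq":59,"i":34,"l":89}}}
After op 3 (remove /r/o/0): {"ef":{"h":[86,48,20],"x":[47,98,69,80]},"go":{"aja":{"g":51,"se":10,"zb":6},"r":{"a":3,"ek":39}},"r":{"o":[72,98],"vaw":{"a":86,"hkq":59,"i":34,"l":89}}}
After op 4 (replace /r/vaw/i 8): {"ef":{"h":[86,48,20],"x":[47,98,69,80]},"go":{"aja":{"g":51,"se":10,"zb":6},"r":{"a":3,"ek":39}},"r":{"o":[72,98],"vaw":{"a":86,"hkq":59,"i":8,"l":89}}}
After op 5 (add /cfx 83): {"cfx":83,"ef":{"h":[86,48,20],"x":[47,98,69,80]},"go":{"aja":{"g":51,"se":10,"zb":6},"r":{"a":3,"ek":39}},"r":{"o":[72,98],"vaw":{"a":86,"hkq":59,"i":8,"l":89}}}
After op 6 (remove /go/r/a): {"cfx":83,"ef":{"h":[86,48,20],"x":[47,98,69,80]},"go":{"aja":{"g":51,"se":10,"zb":6},"r":{"ek":39}},"r":{"o":[72,98],"vaw":{"a":86,"hkq":59,"i":8,"l":89}}}
After op 7 (remove /r/vaw/i): {"cfx":83,"ef":{"h":[86,48,20],"x":[47,98,69,80]},"go":{"aja":{"g":51,"se":10,"zb":6},"r":{"ek":39}},"r":{"o":[72,98],"vaw":{"a":86,"hkq":59,"l":89}}}
After op 8 (replace /r/vaw/l 16): {"cfx":83,"ef":{"h":[86,48,20],"x":[47,98,69,80]},"go":{"aja":{"g":51,"se":10,"zb":6},"r":{"ek":39}},"r":{"o":[72,98],"vaw":{"a":86,"hkq":59,"l":16}}}
After op 9 (remove /r/vaw): {"cfx":83,"ef":{"h":[86,48,20],"x":[47,98,69,80]},"go":{"aja":{"g":51,"se":10,"zb":6},"r":{"ek":39}},"r":{"o":[72,98]}}
After op 10 (add /ef/x/2 0): {"cfx":83,"ef":{"h":[86,48,20],"x":[47,98,0,69,80]},"go":{"aja":{"g":51,"se":10,"zb":6},"r":{"ek":39}},"r":{"o":[72,98]}}
After op 11 (add /cfx 65): {"cfx":65,"ef":{"h":[86,48,20],"x":[47,98,0,69,80]},"go":{"aja":{"g":51,"se":10,"zb":6},"r":{"ek":39}},"r":{"o":[72,98]}}
After op 12 (replace /r/o/0 77): {"cfx":65,"ef":{"h":[86,48,20],"x":[47,98,0,69,80]},"go":{"aja":{"g":51,"se":10,"zb":6},"r":{"ek":39}},"r":{"o":[77,98]}}
After op 13 (remove /go/aja): {"cfx":65,"ef":{"h":[86,48,20],"x":[47,98,0,69,80]},"go":{"r":{"ek":39}},"r":{"o":[77,98]}}
After op 14 (replace /r/o/1 71): {"cfx":65,"ef":{"h":[86,48,20],"x":[47,98,0,69,80]},"go":{"r":{"ek":39}},"r":{"o":[77,71]}}
After op 15 (add /ef/ge 68): {"cfx":65,"ef":{"ge":68,"h":[86,48,20],"x":[47,98,0,69,80]},"go":{"r":{"ek":39}},"r":{"o":[77,71]}}
After op 16 (add /r/dw 60): {"cfx":65,"ef":{"ge":68,"h":[86,48,20],"x":[47,98,0,69,80]},"go":{"r":{"ek":39}},"r":{"dw":60,"o":[77,71]}}
After op 17 (add /go/uus 52): {"cfx":65,"ef":{"ge":68,"h":[86,48,20],"x":[47,98,0,69,80]},"go":{"r":{"ek":39},"uus":52},"r":{"dw":60,"o":[77,71]}}
After op 18 (add /r/dw 28): {"cfx":65,"ef":{"ge":68,"h":[86,48,20],"x":[47,98,0,69,80]},"go":{"r":{"ek":39},"uus":52},"r":{"dw":28,"o":[77,71]}}
After op 19 (add /go 73): {"cfx":65,"ef":{"ge":68,"h":[86,48,20],"x":[47,98,0,69,80]},"go":73,"r":{"dw":28,"o":[77,71]}}
After op 20 (replace /ef/h/0 65): {"cfx":65,"ef":{"ge":68,"h":[65,48,20],"x":[47,98,0,69,80]},"go":73,"r":{"dw":28,"o":[77,71]}}
After op 21 (replace /ef/x/1 78): {"cfx":65,"ef":{"ge":68,"h":[65,48,20],"x":[47,78,0,69,80]},"go":73,"r":{"dw":28,"o":[77,71]}}
After op 22 (add /r/o/2 57): {"cfx":65,"ef":{"ge":68,"h":[65,48,20],"x":[47,78,0,69,80]},"go":73,"r":{"dw":28,"o":[77,71,57]}}
After op 23 (replace /r 65): {"cfx":65,"ef":{"ge":68,"h":[65,48,20],"x":[47,78,0,69,80]},"go":73,"r":65}
Size at path /ef: 3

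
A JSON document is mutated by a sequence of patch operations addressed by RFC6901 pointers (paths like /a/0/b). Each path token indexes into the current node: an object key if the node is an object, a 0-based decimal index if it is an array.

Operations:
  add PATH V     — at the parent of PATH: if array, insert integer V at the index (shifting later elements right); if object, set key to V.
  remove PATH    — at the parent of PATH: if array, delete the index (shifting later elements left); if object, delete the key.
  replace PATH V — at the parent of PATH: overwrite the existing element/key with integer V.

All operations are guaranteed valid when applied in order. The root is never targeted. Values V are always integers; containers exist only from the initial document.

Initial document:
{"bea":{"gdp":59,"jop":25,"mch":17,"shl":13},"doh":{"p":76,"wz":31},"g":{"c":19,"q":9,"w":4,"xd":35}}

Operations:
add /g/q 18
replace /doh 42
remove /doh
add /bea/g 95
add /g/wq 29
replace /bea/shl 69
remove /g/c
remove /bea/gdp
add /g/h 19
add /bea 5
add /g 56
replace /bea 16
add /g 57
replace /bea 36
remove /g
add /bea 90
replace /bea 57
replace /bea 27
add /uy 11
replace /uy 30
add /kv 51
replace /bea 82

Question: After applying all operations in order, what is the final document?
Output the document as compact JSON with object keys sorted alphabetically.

After op 1 (add /g/q 18): {"bea":{"gdp":59,"jop":25,"mch":17,"shl":13},"doh":{"p":76,"wz":31},"g":{"c":19,"q":18,"w":4,"xd":35}}
After op 2 (replace /doh 42): {"bea":{"gdp":59,"jop":25,"mch":17,"shl":13},"doh":42,"g":{"c":19,"q":18,"w":4,"xd":35}}
After op 3 (remove /doh): {"bea":{"gdp":59,"jop":25,"mch":17,"shl":13},"g":{"c":19,"q":18,"w":4,"xd":35}}
After op 4 (add /bea/g 95): {"bea":{"g":95,"gdp":59,"jop":25,"mch":17,"shl":13},"g":{"c":19,"q":18,"w":4,"xd":35}}
After op 5 (add /g/wq 29): {"bea":{"g":95,"gdp":59,"jop":25,"mch":17,"shl":13},"g":{"c":19,"q":18,"w":4,"wq":29,"xd":35}}
After op 6 (replace /bea/shl 69): {"bea":{"g":95,"gdp":59,"jop":25,"mch":17,"shl":69},"g":{"c":19,"q":18,"w":4,"wq":29,"xd":35}}
After op 7 (remove /g/c): {"bea":{"g":95,"gdp":59,"jop":25,"mch":17,"shl":69},"g":{"q":18,"w":4,"wq":29,"xd":35}}
After op 8 (remove /bea/gdp): {"bea":{"g":95,"jop":25,"mch":17,"shl":69},"g":{"q":18,"w":4,"wq":29,"xd":35}}
After op 9 (add /g/h 19): {"bea":{"g":95,"jop":25,"mch":17,"shl":69},"g":{"h":19,"q":18,"w":4,"wq":29,"xd":35}}
After op 10 (add /bea 5): {"bea":5,"g":{"h":19,"q":18,"w":4,"wq":29,"xd":35}}
After op 11 (add /g 56): {"bea":5,"g":56}
After op 12 (replace /bea 16): {"bea":16,"g":56}
After op 13 (add /g 57): {"bea":16,"g":57}
After op 14 (replace /bea 36): {"bea":36,"g":57}
After op 15 (remove /g): {"bea":36}
After op 16 (add /bea 90): {"bea":90}
After op 17 (replace /bea 57): {"bea":57}
After op 18 (replace /bea 27): {"bea":27}
After op 19 (add /uy 11): {"bea":27,"uy":11}
After op 20 (replace /uy 30): {"bea":27,"uy":30}
After op 21 (add /kv 51): {"bea":27,"kv":51,"uy":30}
After op 22 (replace /bea 82): {"bea":82,"kv":51,"uy":30}

Answer: {"bea":82,"kv":51,"uy":30}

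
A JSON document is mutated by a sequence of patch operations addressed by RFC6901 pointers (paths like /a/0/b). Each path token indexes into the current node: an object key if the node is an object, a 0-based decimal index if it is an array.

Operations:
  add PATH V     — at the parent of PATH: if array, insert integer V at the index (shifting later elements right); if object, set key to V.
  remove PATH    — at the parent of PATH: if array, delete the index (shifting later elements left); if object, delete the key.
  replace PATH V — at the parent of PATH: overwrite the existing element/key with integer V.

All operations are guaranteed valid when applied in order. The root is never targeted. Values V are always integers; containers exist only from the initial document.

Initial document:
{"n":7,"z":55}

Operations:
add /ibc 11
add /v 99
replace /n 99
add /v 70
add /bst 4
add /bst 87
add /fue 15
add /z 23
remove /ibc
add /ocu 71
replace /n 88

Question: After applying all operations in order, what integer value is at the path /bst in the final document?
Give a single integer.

Answer: 87

Derivation:
After op 1 (add /ibc 11): {"ibc":11,"n":7,"z":55}
After op 2 (add /v 99): {"ibc":11,"n":7,"v":99,"z":55}
After op 3 (replace /n 99): {"ibc":11,"n":99,"v":99,"z":55}
After op 4 (add /v 70): {"ibc":11,"n":99,"v":70,"z":55}
After op 5 (add /bst 4): {"bst":4,"ibc":11,"n":99,"v":70,"z":55}
After op 6 (add /bst 87): {"bst":87,"ibc":11,"n":99,"v":70,"z":55}
After op 7 (add /fue 15): {"bst":87,"fue":15,"ibc":11,"n":99,"v":70,"z":55}
After op 8 (add /z 23): {"bst":87,"fue":15,"ibc":11,"n":99,"v":70,"z":23}
After op 9 (remove /ibc): {"bst":87,"fue":15,"n":99,"v":70,"z":23}
After op 10 (add /ocu 71): {"bst":87,"fue":15,"n":99,"ocu":71,"v":70,"z":23}
After op 11 (replace /n 88): {"bst":87,"fue":15,"n":88,"ocu":71,"v":70,"z":23}
Value at /bst: 87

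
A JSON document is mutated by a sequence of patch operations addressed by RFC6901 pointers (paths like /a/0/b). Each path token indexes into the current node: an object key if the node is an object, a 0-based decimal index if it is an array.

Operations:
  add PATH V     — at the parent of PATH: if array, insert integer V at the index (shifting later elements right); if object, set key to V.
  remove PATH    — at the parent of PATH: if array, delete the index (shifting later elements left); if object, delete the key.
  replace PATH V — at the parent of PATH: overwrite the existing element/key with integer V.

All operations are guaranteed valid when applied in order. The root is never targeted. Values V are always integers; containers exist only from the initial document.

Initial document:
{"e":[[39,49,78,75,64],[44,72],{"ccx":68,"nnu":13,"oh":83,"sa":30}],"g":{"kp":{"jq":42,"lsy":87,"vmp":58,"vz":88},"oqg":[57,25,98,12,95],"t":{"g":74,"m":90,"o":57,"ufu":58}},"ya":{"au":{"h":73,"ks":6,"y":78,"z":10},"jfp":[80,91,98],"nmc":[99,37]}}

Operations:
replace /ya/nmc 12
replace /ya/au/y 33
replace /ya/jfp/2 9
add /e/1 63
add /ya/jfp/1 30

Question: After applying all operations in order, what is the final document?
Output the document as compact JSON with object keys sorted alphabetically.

Answer: {"e":[[39,49,78,75,64],63,[44,72],{"ccx":68,"nnu":13,"oh":83,"sa":30}],"g":{"kp":{"jq":42,"lsy":87,"vmp":58,"vz":88},"oqg":[57,25,98,12,95],"t":{"g":74,"m":90,"o":57,"ufu":58}},"ya":{"au":{"h":73,"ks":6,"y":33,"z":10},"jfp":[80,30,91,9],"nmc":12}}

Derivation:
After op 1 (replace /ya/nmc 12): {"e":[[39,49,78,75,64],[44,72],{"ccx":68,"nnu":13,"oh":83,"sa":30}],"g":{"kp":{"jq":42,"lsy":87,"vmp":58,"vz":88},"oqg":[57,25,98,12,95],"t":{"g":74,"m":90,"o":57,"ufu":58}},"ya":{"au":{"h":73,"ks":6,"y":78,"z":10},"jfp":[80,91,98],"nmc":12}}
After op 2 (replace /ya/au/y 33): {"e":[[39,49,78,75,64],[44,72],{"ccx":68,"nnu":13,"oh":83,"sa":30}],"g":{"kp":{"jq":42,"lsy":87,"vmp":58,"vz":88},"oqg":[57,25,98,12,95],"t":{"g":74,"m":90,"o":57,"ufu":58}},"ya":{"au":{"h":73,"ks":6,"y":33,"z":10},"jfp":[80,91,98],"nmc":12}}
After op 3 (replace /ya/jfp/2 9): {"e":[[39,49,78,75,64],[44,72],{"ccx":68,"nnu":13,"oh":83,"sa":30}],"g":{"kp":{"jq":42,"lsy":87,"vmp":58,"vz":88},"oqg":[57,25,98,12,95],"t":{"g":74,"m":90,"o":57,"ufu":58}},"ya":{"au":{"h":73,"ks":6,"y":33,"z":10},"jfp":[80,91,9],"nmc":12}}
After op 4 (add /e/1 63): {"e":[[39,49,78,75,64],63,[44,72],{"ccx":68,"nnu":13,"oh":83,"sa":30}],"g":{"kp":{"jq":42,"lsy":87,"vmp":58,"vz":88},"oqg":[57,25,98,12,95],"t":{"g":74,"m":90,"o":57,"ufu":58}},"ya":{"au":{"h":73,"ks":6,"y":33,"z":10},"jfp":[80,91,9],"nmc":12}}
After op 5 (add /ya/jfp/1 30): {"e":[[39,49,78,75,64],63,[44,72],{"ccx":68,"nnu":13,"oh":83,"sa":30}],"g":{"kp":{"jq":42,"lsy":87,"vmp":58,"vz":88},"oqg":[57,25,98,12,95],"t":{"g":74,"m":90,"o":57,"ufu":58}},"ya":{"au":{"h":73,"ks":6,"y":33,"z":10},"jfp":[80,30,91,9],"nmc":12}}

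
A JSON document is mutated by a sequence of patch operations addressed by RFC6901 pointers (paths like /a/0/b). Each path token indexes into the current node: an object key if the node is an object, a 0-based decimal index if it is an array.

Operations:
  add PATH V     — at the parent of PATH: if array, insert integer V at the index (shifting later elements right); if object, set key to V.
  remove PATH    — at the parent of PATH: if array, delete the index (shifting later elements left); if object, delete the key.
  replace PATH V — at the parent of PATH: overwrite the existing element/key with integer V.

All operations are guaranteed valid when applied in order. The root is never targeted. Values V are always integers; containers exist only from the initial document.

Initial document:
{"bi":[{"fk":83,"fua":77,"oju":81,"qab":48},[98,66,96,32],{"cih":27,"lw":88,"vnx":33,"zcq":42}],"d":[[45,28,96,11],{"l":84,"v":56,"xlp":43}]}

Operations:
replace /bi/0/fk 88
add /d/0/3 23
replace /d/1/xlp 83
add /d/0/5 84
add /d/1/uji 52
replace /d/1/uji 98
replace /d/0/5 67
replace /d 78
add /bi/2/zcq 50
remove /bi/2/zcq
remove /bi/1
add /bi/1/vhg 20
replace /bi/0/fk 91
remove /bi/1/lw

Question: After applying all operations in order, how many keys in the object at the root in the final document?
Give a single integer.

After op 1 (replace /bi/0/fk 88): {"bi":[{"fk":88,"fua":77,"oju":81,"qab":48},[98,66,96,32],{"cih":27,"lw":88,"vnx":33,"zcq":42}],"d":[[45,28,96,11],{"l":84,"v":56,"xlp":43}]}
After op 2 (add /d/0/3 23): {"bi":[{"fk":88,"fua":77,"oju":81,"qab":48},[98,66,96,32],{"cih":27,"lw":88,"vnx":33,"zcq":42}],"d":[[45,28,96,23,11],{"l":84,"v":56,"xlp":43}]}
After op 3 (replace /d/1/xlp 83): {"bi":[{"fk":88,"fua":77,"oju":81,"qab":48},[98,66,96,32],{"cih":27,"lw":88,"vnx":33,"zcq":42}],"d":[[45,28,96,23,11],{"l":84,"v":56,"xlp":83}]}
After op 4 (add /d/0/5 84): {"bi":[{"fk":88,"fua":77,"oju":81,"qab":48},[98,66,96,32],{"cih":27,"lw":88,"vnx":33,"zcq":42}],"d":[[45,28,96,23,11,84],{"l":84,"v":56,"xlp":83}]}
After op 5 (add /d/1/uji 52): {"bi":[{"fk":88,"fua":77,"oju":81,"qab":48},[98,66,96,32],{"cih":27,"lw":88,"vnx":33,"zcq":42}],"d":[[45,28,96,23,11,84],{"l":84,"uji":52,"v":56,"xlp":83}]}
After op 6 (replace /d/1/uji 98): {"bi":[{"fk":88,"fua":77,"oju":81,"qab":48},[98,66,96,32],{"cih":27,"lw":88,"vnx":33,"zcq":42}],"d":[[45,28,96,23,11,84],{"l":84,"uji":98,"v":56,"xlp":83}]}
After op 7 (replace /d/0/5 67): {"bi":[{"fk":88,"fua":77,"oju":81,"qab":48},[98,66,96,32],{"cih":27,"lw":88,"vnx":33,"zcq":42}],"d":[[45,28,96,23,11,67],{"l":84,"uji":98,"v":56,"xlp":83}]}
After op 8 (replace /d 78): {"bi":[{"fk":88,"fua":77,"oju":81,"qab":48},[98,66,96,32],{"cih":27,"lw":88,"vnx":33,"zcq":42}],"d":78}
After op 9 (add /bi/2/zcq 50): {"bi":[{"fk":88,"fua":77,"oju":81,"qab":48},[98,66,96,32],{"cih":27,"lw":88,"vnx":33,"zcq":50}],"d":78}
After op 10 (remove /bi/2/zcq): {"bi":[{"fk":88,"fua":77,"oju":81,"qab":48},[98,66,96,32],{"cih":27,"lw":88,"vnx":33}],"d":78}
After op 11 (remove /bi/1): {"bi":[{"fk":88,"fua":77,"oju":81,"qab":48},{"cih":27,"lw":88,"vnx":33}],"d":78}
After op 12 (add /bi/1/vhg 20): {"bi":[{"fk":88,"fua":77,"oju":81,"qab":48},{"cih":27,"lw":88,"vhg":20,"vnx":33}],"d":78}
After op 13 (replace /bi/0/fk 91): {"bi":[{"fk":91,"fua":77,"oju":81,"qab":48},{"cih":27,"lw":88,"vhg":20,"vnx":33}],"d":78}
After op 14 (remove /bi/1/lw): {"bi":[{"fk":91,"fua":77,"oju":81,"qab":48},{"cih":27,"vhg":20,"vnx":33}],"d":78}
Size at the root: 2

Answer: 2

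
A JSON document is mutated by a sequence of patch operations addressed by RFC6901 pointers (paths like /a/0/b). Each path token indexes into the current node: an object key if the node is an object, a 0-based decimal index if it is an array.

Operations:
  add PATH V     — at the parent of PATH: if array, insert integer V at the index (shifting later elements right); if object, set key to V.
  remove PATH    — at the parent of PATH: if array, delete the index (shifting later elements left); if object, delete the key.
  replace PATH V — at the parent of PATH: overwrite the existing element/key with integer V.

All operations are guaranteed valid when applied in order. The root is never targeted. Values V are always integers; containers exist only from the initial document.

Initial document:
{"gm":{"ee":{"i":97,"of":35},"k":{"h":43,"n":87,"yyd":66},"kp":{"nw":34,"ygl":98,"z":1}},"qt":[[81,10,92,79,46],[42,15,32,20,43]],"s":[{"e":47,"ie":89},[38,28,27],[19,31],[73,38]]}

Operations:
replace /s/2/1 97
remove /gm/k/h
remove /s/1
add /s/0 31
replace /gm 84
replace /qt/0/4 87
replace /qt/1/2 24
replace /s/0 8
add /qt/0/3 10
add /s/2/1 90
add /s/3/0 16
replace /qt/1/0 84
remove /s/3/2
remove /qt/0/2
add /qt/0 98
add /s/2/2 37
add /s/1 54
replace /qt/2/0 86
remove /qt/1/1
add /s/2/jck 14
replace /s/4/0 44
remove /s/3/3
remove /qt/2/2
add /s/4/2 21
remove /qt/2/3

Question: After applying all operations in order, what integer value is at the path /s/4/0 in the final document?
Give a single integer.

After op 1 (replace /s/2/1 97): {"gm":{"ee":{"i":97,"of":35},"k":{"h":43,"n":87,"yyd":66},"kp":{"nw":34,"ygl":98,"z":1}},"qt":[[81,10,92,79,46],[42,15,32,20,43]],"s":[{"e":47,"ie":89},[38,28,27],[19,97],[73,38]]}
After op 2 (remove /gm/k/h): {"gm":{"ee":{"i":97,"of":35},"k":{"n":87,"yyd":66},"kp":{"nw":34,"ygl":98,"z":1}},"qt":[[81,10,92,79,46],[42,15,32,20,43]],"s":[{"e":47,"ie":89},[38,28,27],[19,97],[73,38]]}
After op 3 (remove /s/1): {"gm":{"ee":{"i":97,"of":35},"k":{"n":87,"yyd":66},"kp":{"nw":34,"ygl":98,"z":1}},"qt":[[81,10,92,79,46],[42,15,32,20,43]],"s":[{"e":47,"ie":89},[19,97],[73,38]]}
After op 4 (add /s/0 31): {"gm":{"ee":{"i":97,"of":35},"k":{"n":87,"yyd":66},"kp":{"nw":34,"ygl":98,"z":1}},"qt":[[81,10,92,79,46],[42,15,32,20,43]],"s":[31,{"e":47,"ie":89},[19,97],[73,38]]}
After op 5 (replace /gm 84): {"gm":84,"qt":[[81,10,92,79,46],[42,15,32,20,43]],"s":[31,{"e":47,"ie":89},[19,97],[73,38]]}
After op 6 (replace /qt/0/4 87): {"gm":84,"qt":[[81,10,92,79,87],[42,15,32,20,43]],"s":[31,{"e":47,"ie":89},[19,97],[73,38]]}
After op 7 (replace /qt/1/2 24): {"gm":84,"qt":[[81,10,92,79,87],[42,15,24,20,43]],"s":[31,{"e":47,"ie":89},[19,97],[73,38]]}
After op 8 (replace /s/0 8): {"gm":84,"qt":[[81,10,92,79,87],[42,15,24,20,43]],"s":[8,{"e":47,"ie":89},[19,97],[73,38]]}
After op 9 (add /qt/0/3 10): {"gm":84,"qt":[[81,10,92,10,79,87],[42,15,24,20,43]],"s":[8,{"e":47,"ie":89},[19,97],[73,38]]}
After op 10 (add /s/2/1 90): {"gm":84,"qt":[[81,10,92,10,79,87],[42,15,24,20,43]],"s":[8,{"e":47,"ie":89},[19,90,97],[73,38]]}
After op 11 (add /s/3/0 16): {"gm":84,"qt":[[81,10,92,10,79,87],[42,15,24,20,43]],"s":[8,{"e":47,"ie":89},[19,90,97],[16,73,38]]}
After op 12 (replace /qt/1/0 84): {"gm":84,"qt":[[81,10,92,10,79,87],[84,15,24,20,43]],"s":[8,{"e":47,"ie":89},[19,90,97],[16,73,38]]}
After op 13 (remove /s/3/2): {"gm":84,"qt":[[81,10,92,10,79,87],[84,15,24,20,43]],"s":[8,{"e":47,"ie":89},[19,90,97],[16,73]]}
After op 14 (remove /qt/0/2): {"gm":84,"qt":[[81,10,10,79,87],[84,15,24,20,43]],"s":[8,{"e":47,"ie":89},[19,90,97],[16,73]]}
After op 15 (add /qt/0 98): {"gm":84,"qt":[98,[81,10,10,79,87],[84,15,24,20,43]],"s":[8,{"e":47,"ie":89},[19,90,97],[16,73]]}
After op 16 (add /s/2/2 37): {"gm":84,"qt":[98,[81,10,10,79,87],[84,15,24,20,43]],"s":[8,{"e":47,"ie":89},[19,90,37,97],[16,73]]}
After op 17 (add /s/1 54): {"gm":84,"qt":[98,[81,10,10,79,87],[84,15,24,20,43]],"s":[8,54,{"e":47,"ie":89},[19,90,37,97],[16,73]]}
After op 18 (replace /qt/2/0 86): {"gm":84,"qt":[98,[81,10,10,79,87],[86,15,24,20,43]],"s":[8,54,{"e":47,"ie":89},[19,90,37,97],[16,73]]}
After op 19 (remove /qt/1/1): {"gm":84,"qt":[98,[81,10,79,87],[86,15,24,20,43]],"s":[8,54,{"e":47,"ie":89},[19,90,37,97],[16,73]]}
After op 20 (add /s/2/jck 14): {"gm":84,"qt":[98,[81,10,79,87],[86,15,24,20,43]],"s":[8,54,{"e":47,"ie":89,"jck":14},[19,90,37,97],[16,73]]}
After op 21 (replace /s/4/0 44): {"gm":84,"qt":[98,[81,10,79,87],[86,15,24,20,43]],"s":[8,54,{"e":47,"ie":89,"jck":14},[19,90,37,97],[44,73]]}
After op 22 (remove /s/3/3): {"gm":84,"qt":[98,[81,10,79,87],[86,15,24,20,43]],"s":[8,54,{"e":47,"ie":89,"jck":14},[19,90,37],[44,73]]}
After op 23 (remove /qt/2/2): {"gm":84,"qt":[98,[81,10,79,87],[86,15,20,43]],"s":[8,54,{"e":47,"ie":89,"jck":14},[19,90,37],[44,73]]}
After op 24 (add /s/4/2 21): {"gm":84,"qt":[98,[81,10,79,87],[86,15,20,43]],"s":[8,54,{"e":47,"ie":89,"jck":14},[19,90,37],[44,73,21]]}
After op 25 (remove /qt/2/3): {"gm":84,"qt":[98,[81,10,79,87],[86,15,20]],"s":[8,54,{"e":47,"ie":89,"jck":14},[19,90,37],[44,73,21]]}
Value at /s/4/0: 44

Answer: 44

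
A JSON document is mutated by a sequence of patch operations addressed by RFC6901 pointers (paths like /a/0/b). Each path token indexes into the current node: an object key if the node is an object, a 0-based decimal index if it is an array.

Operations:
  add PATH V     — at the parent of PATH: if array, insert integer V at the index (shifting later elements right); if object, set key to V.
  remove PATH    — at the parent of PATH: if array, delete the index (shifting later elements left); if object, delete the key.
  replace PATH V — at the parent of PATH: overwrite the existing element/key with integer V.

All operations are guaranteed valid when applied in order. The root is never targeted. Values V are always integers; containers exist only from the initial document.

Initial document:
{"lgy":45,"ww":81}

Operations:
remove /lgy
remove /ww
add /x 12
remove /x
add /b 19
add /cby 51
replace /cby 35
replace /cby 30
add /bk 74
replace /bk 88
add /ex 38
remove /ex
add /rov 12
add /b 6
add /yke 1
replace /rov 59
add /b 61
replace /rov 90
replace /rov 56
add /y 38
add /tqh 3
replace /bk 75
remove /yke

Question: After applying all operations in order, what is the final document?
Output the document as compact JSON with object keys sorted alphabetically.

Answer: {"b":61,"bk":75,"cby":30,"rov":56,"tqh":3,"y":38}

Derivation:
After op 1 (remove /lgy): {"ww":81}
After op 2 (remove /ww): {}
After op 3 (add /x 12): {"x":12}
After op 4 (remove /x): {}
After op 5 (add /b 19): {"b":19}
After op 6 (add /cby 51): {"b":19,"cby":51}
After op 7 (replace /cby 35): {"b":19,"cby":35}
After op 8 (replace /cby 30): {"b":19,"cby":30}
After op 9 (add /bk 74): {"b":19,"bk":74,"cby":30}
After op 10 (replace /bk 88): {"b":19,"bk":88,"cby":30}
After op 11 (add /ex 38): {"b":19,"bk":88,"cby":30,"ex":38}
After op 12 (remove /ex): {"b":19,"bk":88,"cby":30}
After op 13 (add /rov 12): {"b":19,"bk":88,"cby":30,"rov":12}
After op 14 (add /b 6): {"b":6,"bk":88,"cby":30,"rov":12}
After op 15 (add /yke 1): {"b":6,"bk":88,"cby":30,"rov":12,"yke":1}
After op 16 (replace /rov 59): {"b":6,"bk":88,"cby":30,"rov":59,"yke":1}
After op 17 (add /b 61): {"b":61,"bk":88,"cby":30,"rov":59,"yke":1}
After op 18 (replace /rov 90): {"b":61,"bk":88,"cby":30,"rov":90,"yke":1}
After op 19 (replace /rov 56): {"b":61,"bk":88,"cby":30,"rov":56,"yke":1}
After op 20 (add /y 38): {"b":61,"bk":88,"cby":30,"rov":56,"y":38,"yke":1}
After op 21 (add /tqh 3): {"b":61,"bk":88,"cby":30,"rov":56,"tqh":3,"y":38,"yke":1}
After op 22 (replace /bk 75): {"b":61,"bk":75,"cby":30,"rov":56,"tqh":3,"y":38,"yke":1}
After op 23 (remove /yke): {"b":61,"bk":75,"cby":30,"rov":56,"tqh":3,"y":38}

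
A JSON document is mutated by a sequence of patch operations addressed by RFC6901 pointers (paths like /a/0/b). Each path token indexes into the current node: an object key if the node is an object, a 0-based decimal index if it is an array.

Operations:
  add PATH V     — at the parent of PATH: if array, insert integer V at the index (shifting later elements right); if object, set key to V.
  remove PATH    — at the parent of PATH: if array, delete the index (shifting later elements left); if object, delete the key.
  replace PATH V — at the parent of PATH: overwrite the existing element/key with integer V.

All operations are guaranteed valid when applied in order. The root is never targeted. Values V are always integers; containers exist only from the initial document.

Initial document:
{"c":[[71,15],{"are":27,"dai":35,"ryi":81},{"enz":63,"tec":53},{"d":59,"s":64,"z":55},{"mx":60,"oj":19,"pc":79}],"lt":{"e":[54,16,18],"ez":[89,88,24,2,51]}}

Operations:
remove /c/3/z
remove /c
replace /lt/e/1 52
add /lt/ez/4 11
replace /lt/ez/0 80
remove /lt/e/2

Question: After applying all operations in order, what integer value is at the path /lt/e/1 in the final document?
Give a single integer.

Answer: 52

Derivation:
After op 1 (remove /c/3/z): {"c":[[71,15],{"are":27,"dai":35,"ryi":81},{"enz":63,"tec":53},{"d":59,"s":64},{"mx":60,"oj":19,"pc":79}],"lt":{"e":[54,16,18],"ez":[89,88,24,2,51]}}
After op 2 (remove /c): {"lt":{"e":[54,16,18],"ez":[89,88,24,2,51]}}
After op 3 (replace /lt/e/1 52): {"lt":{"e":[54,52,18],"ez":[89,88,24,2,51]}}
After op 4 (add /lt/ez/4 11): {"lt":{"e":[54,52,18],"ez":[89,88,24,2,11,51]}}
After op 5 (replace /lt/ez/0 80): {"lt":{"e":[54,52,18],"ez":[80,88,24,2,11,51]}}
After op 6 (remove /lt/e/2): {"lt":{"e":[54,52],"ez":[80,88,24,2,11,51]}}
Value at /lt/e/1: 52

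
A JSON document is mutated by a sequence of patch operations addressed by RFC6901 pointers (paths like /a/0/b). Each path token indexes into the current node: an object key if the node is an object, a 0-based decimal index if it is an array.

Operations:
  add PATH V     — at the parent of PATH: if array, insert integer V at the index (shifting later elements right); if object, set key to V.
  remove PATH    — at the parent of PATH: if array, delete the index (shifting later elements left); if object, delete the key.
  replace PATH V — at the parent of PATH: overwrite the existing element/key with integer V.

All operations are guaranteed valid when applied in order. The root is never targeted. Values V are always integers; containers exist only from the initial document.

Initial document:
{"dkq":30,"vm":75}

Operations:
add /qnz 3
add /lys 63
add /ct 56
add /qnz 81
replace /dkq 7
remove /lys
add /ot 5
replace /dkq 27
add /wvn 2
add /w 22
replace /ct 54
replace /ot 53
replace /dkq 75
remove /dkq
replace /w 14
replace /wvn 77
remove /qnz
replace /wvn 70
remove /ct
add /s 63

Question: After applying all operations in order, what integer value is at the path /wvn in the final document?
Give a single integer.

After op 1 (add /qnz 3): {"dkq":30,"qnz":3,"vm":75}
After op 2 (add /lys 63): {"dkq":30,"lys":63,"qnz":3,"vm":75}
After op 3 (add /ct 56): {"ct":56,"dkq":30,"lys":63,"qnz":3,"vm":75}
After op 4 (add /qnz 81): {"ct":56,"dkq":30,"lys":63,"qnz":81,"vm":75}
After op 5 (replace /dkq 7): {"ct":56,"dkq":7,"lys":63,"qnz":81,"vm":75}
After op 6 (remove /lys): {"ct":56,"dkq":7,"qnz":81,"vm":75}
After op 7 (add /ot 5): {"ct":56,"dkq":7,"ot":5,"qnz":81,"vm":75}
After op 8 (replace /dkq 27): {"ct":56,"dkq":27,"ot":5,"qnz":81,"vm":75}
After op 9 (add /wvn 2): {"ct":56,"dkq":27,"ot":5,"qnz":81,"vm":75,"wvn":2}
After op 10 (add /w 22): {"ct":56,"dkq":27,"ot":5,"qnz":81,"vm":75,"w":22,"wvn":2}
After op 11 (replace /ct 54): {"ct":54,"dkq":27,"ot":5,"qnz":81,"vm":75,"w":22,"wvn":2}
After op 12 (replace /ot 53): {"ct":54,"dkq":27,"ot":53,"qnz":81,"vm":75,"w":22,"wvn":2}
After op 13 (replace /dkq 75): {"ct":54,"dkq":75,"ot":53,"qnz":81,"vm":75,"w":22,"wvn":2}
After op 14 (remove /dkq): {"ct":54,"ot":53,"qnz":81,"vm":75,"w":22,"wvn":2}
After op 15 (replace /w 14): {"ct":54,"ot":53,"qnz":81,"vm":75,"w":14,"wvn":2}
After op 16 (replace /wvn 77): {"ct":54,"ot":53,"qnz":81,"vm":75,"w":14,"wvn":77}
After op 17 (remove /qnz): {"ct":54,"ot":53,"vm":75,"w":14,"wvn":77}
After op 18 (replace /wvn 70): {"ct":54,"ot":53,"vm":75,"w":14,"wvn":70}
After op 19 (remove /ct): {"ot":53,"vm":75,"w":14,"wvn":70}
After op 20 (add /s 63): {"ot":53,"s":63,"vm":75,"w":14,"wvn":70}
Value at /wvn: 70

Answer: 70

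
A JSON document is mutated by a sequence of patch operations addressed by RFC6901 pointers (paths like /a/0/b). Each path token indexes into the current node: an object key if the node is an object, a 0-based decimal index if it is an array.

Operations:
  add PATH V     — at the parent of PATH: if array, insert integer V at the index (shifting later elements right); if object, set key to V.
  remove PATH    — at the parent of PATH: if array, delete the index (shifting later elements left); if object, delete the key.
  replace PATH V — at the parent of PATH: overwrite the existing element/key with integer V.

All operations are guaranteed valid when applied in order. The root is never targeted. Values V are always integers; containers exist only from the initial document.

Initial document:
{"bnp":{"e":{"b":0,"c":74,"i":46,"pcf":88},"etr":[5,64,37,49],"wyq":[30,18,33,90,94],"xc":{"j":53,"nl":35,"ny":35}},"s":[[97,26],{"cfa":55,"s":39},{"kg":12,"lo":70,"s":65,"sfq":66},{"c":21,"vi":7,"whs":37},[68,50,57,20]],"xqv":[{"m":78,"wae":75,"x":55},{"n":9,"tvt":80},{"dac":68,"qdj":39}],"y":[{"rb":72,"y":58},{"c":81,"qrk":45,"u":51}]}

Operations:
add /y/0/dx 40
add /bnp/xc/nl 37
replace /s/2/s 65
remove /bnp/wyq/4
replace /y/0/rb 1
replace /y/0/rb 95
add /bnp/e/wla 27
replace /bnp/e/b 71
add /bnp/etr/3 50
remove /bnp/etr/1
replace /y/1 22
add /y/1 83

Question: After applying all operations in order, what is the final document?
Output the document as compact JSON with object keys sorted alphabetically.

Answer: {"bnp":{"e":{"b":71,"c":74,"i":46,"pcf":88,"wla":27},"etr":[5,37,50,49],"wyq":[30,18,33,90],"xc":{"j":53,"nl":37,"ny":35}},"s":[[97,26],{"cfa":55,"s":39},{"kg":12,"lo":70,"s":65,"sfq":66},{"c":21,"vi":7,"whs":37},[68,50,57,20]],"xqv":[{"m":78,"wae":75,"x":55},{"n":9,"tvt":80},{"dac":68,"qdj":39}],"y":[{"dx":40,"rb":95,"y":58},83,22]}

Derivation:
After op 1 (add /y/0/dx 40): {"bnp":{"e":{"b":0,"c":74,"i":46,"pcf":88},"etr":[5,64,37,49],"wyq":[30,18,33,90,94],"xc":{"j":53,"nl":35,"ny":35}},"s":[[97,26],{"cfa":55,"s":39},{"kg":12,"lo":70,"s":65,"sfq":66},{"c":21,"vi":7,"whs":37},[68,50,57,20]],"xqv":[{"m":78,"wae":75,"x":55},{"n":9,"tvt":80},{"dac":68,"qdj":39}],"y":[{"dx":40,"rb":72,"y":58},{"c":81,"qrk":45,"u":51}]}
After op 2 (add /bnp/xc/nl 37): {"bnp":{"e":{"b":0,"c":74,"i":46,"pcf":88},"etr":[5,64,37,49],"wyq":[30,18,33,90,94],"xc":{"j":53,"nl":37,"ny":35}},"s":[[97,26],{"cfa":55,"s":39},{"kg":12,"lo":70,"s":65,"sfq":66},{"c":21,"vi":7,"whs":37},[68,50,57,20]],"xqv":[{"m":78,"wae":75,"x":55},{"n":9,"tvt":80},{"dac":68,"qdj":39}],"y":[{"dx":40,"rb":72,"y":58},{"c":81,"qrk":45,"u":51}]}
After op 3 (replace /s/2/s 65): {"bnp":{"e":{"b":0,"c":74,"i":46,"pcf":88},"etr":[5,64,37,49],"wyq":[30,18,33,90,94],"xc":{"j":53,"nl":37,"ny":35}},"s":[[97,26],{"cfa":55,"s":39},{"kg":12,"lo":70,"s":65,"sfq":66},{"c":21,"vi":7,"whs":37},[68,50,57,20]],"xqv":[{"m":78,"wae":75,"x":55},{"n":9,"tvt":80},{"dac":68,"qdj":39}],"y":[{"dx":40,"rb":72,"y":58},{"c":81,"qrk":45,"u":51}]}
After op 4 (remove /bnp/wyq/4): {"bnp":{"e":{"b":0,"c":74,"i":46,"pcf":88},"etr":[5,64,37,49],"wyq":[30,18,33,90],"xc":{"j":53,"nl":37,"ny":35}},"s":[[97,26],{"cfa":55,"s":39},{"kg":12,"lo":70,"s":65,"sfq":66},{"c":21,"vi":7,"whs":37},[68,50,57,20]],"xqv":[{"m":78,"wae":75,"x":55},{"n":9,"tvt":80},{"dac":68,"qdj":39}],"y":[{"dx":40,"rb":72,"y":58},{"c":81,"qrk":45,"u":51}]}
After op 5 (replace /y/0/rb 1): {"bnp":{"e":{"b":0,"c":74,"i":46,"pcf":88},"etr":[5,64,37,49],"wyq":[30,18,33,90],"xc":{"j":53,"nl":37,"ny":35}},"s":[[97,26],{"cfa":55,"s":39},{"kg":12,"lo":70,"s":65,"sfq":66},{"c":21,"vi":7,"whs":37},[68,50,57,20]],"xqv":[{"m":78,"wae":75,"x":55},{"n":9,"tvt":80},{"dac":68,"qdj":39}],"y":[{"dx":40,"rb":1,"y":58},{"c":81,"qrk":45,"u":51}]}
After op 6 (replace /y/0/rb 95): {"bnp":{"e":{"b":0,"c":74,"i":46,"pcf":88},"etr":[5,64,37,49],"wyq":[30,18,33,90],"xc":{"j":53,"nl":37,"ny":35}},"s":[[97,26],{"cfa":55,"s":39},{"kg":12,"lo":70,"s":65,"sfq":66},{"c":21,"vi":7,"whs":37},[68,50,57,20]],"xqv":[{"m":78,"wae":75,"x":55},{"n":9,"tvt":80},{"dac":68,"qdj":39}],"y":[{"dx":40,"rb":95,"y":58},{"c":81,"qrk":45,"u":51}]}
After op 7 (add /bnp/e/wla 27): {"bnp":{"e":{"b":0,"c":74,"i":46,"pcf":88,"wla":27},"etr":[5,64,37,49],"wyq":[30,18,33,90],"xc":{"j":53,"nl":37,"ny":35}},"s":[[97,26],{"cfa":55,"s":39},{"kg":12,"lo":70,"s":65,"sfq":66},{"c":21,"vi":7,"whs":37},[68,50,57,20]],"xqv":[{"m":78,"wae":75,"x":55},{"n":9,"tvt":80},{"dac":68,"qdj":39}],"y":[{"dx":40,"rb":95,"y":58},{"c":81,"qrk":45,"u":51}]}
After op 8 (replace /bnp/e/b 71): {"bnp":{"e":{"b":71,"c":74,"i":46,"pcf":88,"wla":27},"etr":[5,64,37,49],"wyq":[30,18,33,90],"xc":{"j":53,"nl":37,"ny":35}},"s":[[97,26],{"cfa":55,"s":39},{"kg":12,"lo":70,"s":65,"sfq":66},{"c":21,"vi":7,"whs":37},[68,50,57,20]],"xqv":[{"m":78,"wae":75,"x":55},{"n":9,"tvt":80},{"dac":68,"qdj":39}],"y":[{"dx":40,"rb":95,"y":58},{"c":81,"qrk":45,"u":51}]}
After op 9 (add /bnp/etr/3 50): {"bnp":{"e":{"b":71,"c":74,"i":46,"pcf":88,"wla":27},"etr":[5,64,37,50,49],"wyq":[30,18,33,90],"xc":{"j":53,"nl":37,"ny":35}},"s":[[97,26],{"cfa":55,"s":39},{"kg":12,"lo":70,"s":65,"sfq":66},{"c":21,"vi":7,"whs":37},[68,50,57,20]],"xqv":[{"m":78,"wae":75,"x":55},{"n":9,"tvt":80},{"dac":68,"qdj":39}],"y":[{"dx":40,"rb":95,"y":58},{"c":81,"qrk":45,"u":51}]}
After op 10 (remove /bnp/etr/1): {"bnp":{"e":{"b":71,"c":74,"i":46,"pcf":88,"wla":27},"etr":[5,37,50,49],"wyq":[30,18,33,90],"xc":{"j":53,"nl":37,"ny":35}},"s":[[97,26],{"cfa":55,"s":39},{"kg":12,"lo":70,"s":65,"sfq":66},{"c":21,"vi":7,"whs":37},[68,50,57,20]],"xqv":[{"m":78,"wae":75,"x":55},{"n":9,"tvt":80},{"dac":68,"qdj":39}],"y":[{"dx":40,"rb":95,"y":58},{"c":81,"qrk":45,"u":51}]}
After op 11 (replace /y/1 22): {"bnp":{"e":{"b":71,"c":74,"i":46,"pcf":88,"wla":27},"etr":[5,37,50,49],"wyq":[30,18,33,90],"xc":{"j":53,"nl":37,"ny":35}},"s":[[97,26],{"cfa":55,"s":39},{"kg":12,"lo":70,"s":65,"sfq":66},{"c":21,"vi":7,"whs":37},[68,50,57,20]],"xqv":[{"m":78,"wae":75,"x":55},{"n":9,"tvt":80},{"dac":68,"qdj":39}],"y":[{"dx":40,"rb":95,"y":58},22]}
After op 12 (add /y/1 83): {"bnp":{"e":{"b":71,"c":74,"i":46,"pcf":88,"wla":27},"etr":[5,37,50,49],"wyq":[30,18,33,90],"xc":{"j":53,"nl":37,"ny":35}},"s":[[97,26],{"cfa":55,"s":39},{"kg":12,"lo":70,"s":65,"sfq":66},{"c":21,"vi":7,"whs":37},[68,50,57,20]],"xqv":[{"m":78,"wae":75,"x":55},{"n":9,"tvt":80},{"dac":68,"qdj":39}],"y":[{"dx":40,"rb":95,"y":58},83,22]}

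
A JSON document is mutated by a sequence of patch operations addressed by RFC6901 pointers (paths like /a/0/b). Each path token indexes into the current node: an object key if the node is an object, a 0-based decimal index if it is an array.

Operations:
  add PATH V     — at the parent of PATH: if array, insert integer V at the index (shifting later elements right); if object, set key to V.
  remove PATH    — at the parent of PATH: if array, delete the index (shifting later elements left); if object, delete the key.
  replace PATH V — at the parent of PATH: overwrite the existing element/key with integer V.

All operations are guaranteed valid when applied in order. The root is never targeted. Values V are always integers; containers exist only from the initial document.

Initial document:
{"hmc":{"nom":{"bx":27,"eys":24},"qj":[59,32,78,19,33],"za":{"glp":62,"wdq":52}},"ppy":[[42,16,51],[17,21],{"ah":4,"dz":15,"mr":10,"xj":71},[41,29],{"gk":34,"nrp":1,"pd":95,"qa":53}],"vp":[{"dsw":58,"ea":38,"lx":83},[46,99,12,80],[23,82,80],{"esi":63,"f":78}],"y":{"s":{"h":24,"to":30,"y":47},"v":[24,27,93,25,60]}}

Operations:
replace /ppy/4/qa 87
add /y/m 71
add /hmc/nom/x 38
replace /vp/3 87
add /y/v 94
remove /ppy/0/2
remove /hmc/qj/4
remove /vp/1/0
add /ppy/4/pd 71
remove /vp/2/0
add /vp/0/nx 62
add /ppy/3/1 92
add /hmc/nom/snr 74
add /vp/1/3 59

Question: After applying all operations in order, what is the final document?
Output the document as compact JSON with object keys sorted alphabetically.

Answer: {"hmc":{"nom":{"bx":27,"eys":24,"snr":74,"x":38},"qj":[59,32,78,19],"za":{"glp":62,"wdq":52}},"ppy":[[42,16],[17,21],{"ah":4,"dz":15,"mr":10,"xj":71},[41,92,29],{"gk":34,"nrp":1,"pd":71,"qa":87}],"vp":[{"dsw":58,"ea":38,"lx":83,"nx":62},[99,12,80,59],[82,80],87],"y":{"m":71,"s":{"h":24,"to":30,"y":47},"v":94}}

Derivation:
After op 1 (replace /ppy/4/qa 87): {"hmc":{"nom":{"bx":27,"eys":24},"qj":[59,32,78,19,33],"za":{"glp":62,"wdq":52}},"ppy":[[42,16,51],[17,21],{"ah":4,"dz":15,"mr":10,"xj":71},[41,29],{"gk":34,"nrp":1,"pd":95,"qa":87}],"vp":[{"dsw":58,"ea":38,"lx":83},[46,99,12,80],[23,82,80],{"esi":63,"f":78}],"y":{"s":{"h":24,"to":30,"y":47},"v":[24,27,93,25,60]}}
After op 2 (add /y/m 71): {"hmc":{"nom":{"bx":27,"eys":24},"qj":[59,32,78,19,33],"za":{"glp":62,"wdq":52}},"ppy":[[42,16,51],[17,21],{"ah":4,"dz":15,"mr":10,"xj":71},[41,29],{"gk":34,"nrp":1,"pd":95,"qa":87}],"vp":[{"dsw":58,"ea":38,"lx":83},[46,99,12,80],[23,82,80],{"esi":63,"f":78}],"y":{"m":71,"s":{"h":24,"to":30,"y":47},"v":[24,27,93,25,60]}}
After op 3 (add /hmc/nom/x 38): {"hmc":{"nom":{"bx":27,"eys":24,"x":38},"qj":[59,32,78,19,33],"za":{"glp":62,"wdq":52}},"ppy":[[42,16,51],[17,21],{"ah":4,"dz":15,"mr":10,"xj":71},[41,29],{"gk":34,"nrp":1,"pd":95,"qa":87}],"vp":[{"dsw":58,"ea":38,"lx":83},[46,99,12,80],[23,82,80],{"esi":63,"f":78}],"y":{"m":71,"s":{"h":24,"to":30,"y":47},"v":[24,27,93,25,60]}}
After op 4 (replace /vp/3 87): {"hmc":{"nom":{"bx":27,"eys":24,"x":38},"qj":[59,32,78,19,33],"za":{"glp":62,"wdq":52}},"ppy":[[42,16,51],[17,21],{"ah":4,"dz":15,"mr":10,"xj":71},[41,29],{"gk":34,"nrp":1,"pd":95,"qa":87}],"vp":[{"dsw":58,"ea":38,"lx":83},[46,99,12,80],[23,82,80],87],"y":{"m":71,"s":{"h":24,"to":30,"y":47},"v":[24,27,93,25,60]}}
After op 5 (add /y/v 94): {"hmc":{"nom":{"bx":27,"eys":24,"x":38},"qj":[59,32,78,19,33],"za":{"glp":62,"wdq":52}},"ppy":[[42,16,51],[17,21],{"ah":4,"dz":15,"mr":10,"xj":71},[41,29],{"gk":34,"nrp":1,"pd":95,"qa":87}],"vp":[{"dsw":58,"ea":38,"lx":83},[46,99,12,80],[23,82,80],87],"y":{"m":71,"s":{"h":24,"to":30,"y":47},"v":94}}
After op 6 (remove /ppy/0/2): {"hmc":{"nom":{"bx":27,"eys":24,"x":38},"qj":[59,32,78,19,33],"za":{"glp":62,"wdq":52}},"ppy":[[42,16],[17,21],{"ah":4,"dz":15,"mr":10,"xj":71},[41,29],{"gk":34,"nrp":1,"pd":95,"qa":87}],"vp":[{"dsw":58,"ea":38,"lx":83},[46,99,12,80],[23,82,80],87],"y":{"m":71,"s":{"h":24,"to":30,"y":47},"v":94}}
After op 7 (remove /hmc/qj/4): {"hmc":{"nom":{"bx":27,"eys":24,"x":38},"qj":[59,32,78,19],"za":{"glp":62,"wdq":52}},"ppy":[[42,16],[17,21],{"ah":4,"dz":15,"mr":10,"xj":71},[41,29],{"gk":34,"nrp":1,"pd":95,"qa":87}],"vp":[{"dsw":58,"ea":38,"lx":83},[46,99,12,80],[23,82,80],87],"y":{"m":71,"s":{"h":24,"to":30,"y":47},"v":94}}
After op 8 (remove /vp/1/0): {"hmc":{"nom":{"bx":27,"eys":24,"x":38},"qj":[59,32,78,19],"za":{"glp":62,"wdq":52}},"ppy":[[42,16],[17,21],{"ah":4,"dz":15,"mr":10,"xj":71},[41,29],{"gk":34,"nrp":1,"pd":95,"qa":87}],"vp":[{"dsw":58,"ea":38,"lx":83},[99,12,80],[23,82,80],87],"y":{"m":71,"s":{"h":24,"to":30,"y":47},"v":94}}
After op 9 (add /ppy/4/pd 71): {"hmc":{"nom":{"bx":27,"eys":24,"x":38},"qj":[59,32,78,19],"za":{"glp":62,"wdq":52}},"ppy":[[42,16],[17,21],{"ah":4,"dz":15,"mr":10,"xj":71},[41,29],{"gk":34,"nrp":1,"pd":71,"qa":87}],"vp":[{"dsw":58,"ea":38,"lx":83},[99,12,80],[23,82,80],87],"y":{"m":71,"s":{"h":24,"to":30,"y":47},"v":94}}
After op 10 (remove /vp/2/0): {"hmc":{"nom":{"bx":27,"eys":24,"x":38},"qj":[59,32,78,19],"za":{"glp":62,"wdq":52}},"ppy":[[42,16],[17,21],{"ah":4,"dz":15,"mr":10,"xj":71},[41,29],{"gk":34,"nrp":1,"pd":71,"qa":87}],"vp":[{"dsw":58,"ea":38,"lx":83},[99,12,80],[82,80],87],"y":{"m":71,"s":{"h":24,"to":30,"y":47},"v":94}}
After op 11 (add /vp/0/nx 62): {"hmc":{"nom":{"bx":27,"eys":24,"x":38},"qj":[59,32,78,19],"za":{"glp":62,"wdq":52}},"ppy":[[42,16],[17,21],{"ah":4,"dz":15,"mr":10,"xj":71},[41,29],{"gk":34,"nrp":1,"pd":71,"qa":87}],"vp":[{"dsw":58,"ea":38,"lx":83,"nx":62},[99,12,80],[82,80],87],"y":{"m":71,"s":{"h":24,"to":30,"y":47},"v":94}}
After op 12 (add /ppy/3/1 92): {"hmc":{"nom":{"bx":27,"eys":24,"x":38},"qj":[59,32,78,19],"za":{"glp":62,"wdq":52}},"ppy":[[42,16],[17,21],{"ah":4,"dz":15,"mr":10,"xj":71},[41,92,29],{"gk":34,"nrp":1,"pd":71,"qa":87}],"vp":[{"dsw":58,"ea":38,"lx":83,"nx":62},[99,12,80],[82,80],87],"y":{"m":71,"s":{"h":24,"to":30,"y":47},"v":94}}
After op 13 (add /hmc/nom/snr 74): {"hmc":{"nom":{"bx":27,"eys":24,"snr":74,"x":38},"qj":[59,32,78,19],"za":{"glp":62,"wdq":52}},"ppy":[[42,16],[17,21],{"ah":4,"dz":15,"mr":10,"xj":71},[41,92,29],{"gk":34,"nrp":1,"pd":71,"qa":87}],"vp":[{"dsw":58,"ea":38,"lx":83,"nx":62},[99,12,80],[82,80],87],"y":{"m":71,"s":{"h":24,"to":30,"y":47},"v":94}}
After op 14 (add /vp/1/3 59): {"hmc":{"nom":{"bx":27,"eys":24,"snr":74,"x":38},"qj":[59,32,78,19],"za":{"glp":62,"wdq":52}},"ppy":[[42,16],[17,21],{"ah":4,"dz":15,"mr":10,"xj":71},[41,92,29],{"gk":34,"nrp":1,"pd":71,"qa":87}],"vp":[{"dsw":58,"ea":38,"lx":83,"nx":62},[99,12,80,59],[82,80],87],"y":{"m":71,"s":{"h":24,"to":30,"y":47},"v":94}}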